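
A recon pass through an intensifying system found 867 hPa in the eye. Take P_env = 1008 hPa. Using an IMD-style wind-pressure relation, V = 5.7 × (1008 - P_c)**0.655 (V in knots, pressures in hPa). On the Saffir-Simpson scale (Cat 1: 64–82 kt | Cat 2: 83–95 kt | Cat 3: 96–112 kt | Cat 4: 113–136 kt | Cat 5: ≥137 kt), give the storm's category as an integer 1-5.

5

ΔP = 1008 − 867 = 141 hPa.
V ≈ 5.7 × 141^0.655 = 5.7 × 25.57 ≈ 146 kt.
146 kt falls in the Category 5 band.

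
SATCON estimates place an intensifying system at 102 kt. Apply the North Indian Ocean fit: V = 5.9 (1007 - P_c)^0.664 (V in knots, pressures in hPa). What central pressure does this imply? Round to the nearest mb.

ΔP = (V / 5.9)^(1/0.664) = (102/5.9)^1.506.
102/5.9 = 17.288; 17.288^1.506 ≈ 73.13 mb.
P_c = 1007 − 73.13 = 933.87 ≈ 934 mb.

934 mb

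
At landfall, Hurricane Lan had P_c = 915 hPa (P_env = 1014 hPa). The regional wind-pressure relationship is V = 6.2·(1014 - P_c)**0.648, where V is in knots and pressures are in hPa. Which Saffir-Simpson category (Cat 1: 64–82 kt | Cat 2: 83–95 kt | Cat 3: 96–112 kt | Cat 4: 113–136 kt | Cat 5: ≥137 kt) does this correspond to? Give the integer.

ΔP = 1014 − 915 = 99 hPa.
V ≈ 6.2 × 99^0.648 = 6.2 × 19.64 ≈ 122 kt.
122 kt falls in the Category 4 band.

4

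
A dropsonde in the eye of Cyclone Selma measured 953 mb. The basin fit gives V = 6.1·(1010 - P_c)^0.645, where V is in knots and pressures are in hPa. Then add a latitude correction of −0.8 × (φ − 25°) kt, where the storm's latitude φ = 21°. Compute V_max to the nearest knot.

ΔP = 1010 − 953 = 57 mb.
57^0.645 ≈ 13.569.
V ≈ 6.1 × 13.569 ≈ 82.8 kt.
Latitude correction: −0.8 × (21 − 25) = 3.2 kt.
Corrected V ≈ 86 kt → 86 kt.

86 kt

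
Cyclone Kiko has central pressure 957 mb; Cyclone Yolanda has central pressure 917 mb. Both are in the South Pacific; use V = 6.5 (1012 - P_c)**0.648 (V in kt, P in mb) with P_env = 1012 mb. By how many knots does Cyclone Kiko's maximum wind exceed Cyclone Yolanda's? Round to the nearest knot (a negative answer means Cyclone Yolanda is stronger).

Cyclone Kiko: ΔP = 55; V ≈ 6.5 × 55^0.648 ≈ 87.23 kt.
Cyclone Yolanda: ΔP = 95; V ≈ 6.5 × 95^0.648 ≈ 124.30 kt.
Difference ≈ 87.23 − 124.30 = -37.07 → -37 kt.

-37 kt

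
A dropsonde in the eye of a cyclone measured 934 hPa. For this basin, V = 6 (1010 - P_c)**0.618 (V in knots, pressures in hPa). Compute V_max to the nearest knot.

87 kt

ΔP = 1010 − 934 = 76 hPa.
76^0.618 ≈ 14.533.
V ≈ 6 × 14.533 ≈ 87.2 kt.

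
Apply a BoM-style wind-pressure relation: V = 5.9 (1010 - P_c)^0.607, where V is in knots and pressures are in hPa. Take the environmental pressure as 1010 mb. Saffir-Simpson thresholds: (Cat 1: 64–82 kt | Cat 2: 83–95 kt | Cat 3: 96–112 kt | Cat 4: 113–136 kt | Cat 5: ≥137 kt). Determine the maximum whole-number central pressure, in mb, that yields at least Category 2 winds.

932 mb

Category 2 begins at V = 83 kt.
Required ΔP = (83/5.9)^(1/0.607) = 14.068^1.647 ≈ 77.92 mb.
P_c ≤ 1010 − 77.92 = 932.08, so the highest integer P_c is 932 mb.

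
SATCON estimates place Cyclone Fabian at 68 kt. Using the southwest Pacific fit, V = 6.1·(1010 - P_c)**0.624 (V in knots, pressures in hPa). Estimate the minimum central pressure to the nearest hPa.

ΔP = (V / 6.1)^(1/0.624) = (68/6.1)^1.603.
68/6.1 = 11.148; 11.148^1.603 ≈ 47.66 hPa.
P_c = 1010 − 47.66 = 962.34 ≈ 962 hPa.

962 hPa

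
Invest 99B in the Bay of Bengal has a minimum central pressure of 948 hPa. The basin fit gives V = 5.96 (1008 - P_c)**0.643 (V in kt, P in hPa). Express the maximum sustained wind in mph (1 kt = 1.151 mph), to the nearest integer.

95 mph

ΔP = 1008 − 948 = 60 hPa.
V ≈ 5.96 × 60^0.643 = 5.96 × 13.911 ≈ 82.908 kt.
82.908 × 1.151 ≈ 95.43 mph → 95 mph.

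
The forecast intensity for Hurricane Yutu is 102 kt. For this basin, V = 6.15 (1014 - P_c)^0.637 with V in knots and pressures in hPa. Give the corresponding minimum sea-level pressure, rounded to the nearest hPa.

932 hPa

ΔP = (V / 6.15)^(1/0.637) = (102/6.15)^1.570.
102/6.15 = 16.585; 16.585^1.570 ≈ 82.19 hPa.
P_c = 1014 − 82.19 = 931.81 ≈ 932 hPa.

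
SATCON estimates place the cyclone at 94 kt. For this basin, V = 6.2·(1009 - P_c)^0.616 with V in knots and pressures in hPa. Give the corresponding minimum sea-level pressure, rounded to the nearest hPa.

ΔP = (V / 6.2)^(1/0.616) = (94/6.2)^1.623.
94/6.2 = 15.161; 15.161^1.623 ≈ 82.56 hPa.
P_c = 1009 − 82.56 = 926.44 ≈ 926 hPa.

926 hPa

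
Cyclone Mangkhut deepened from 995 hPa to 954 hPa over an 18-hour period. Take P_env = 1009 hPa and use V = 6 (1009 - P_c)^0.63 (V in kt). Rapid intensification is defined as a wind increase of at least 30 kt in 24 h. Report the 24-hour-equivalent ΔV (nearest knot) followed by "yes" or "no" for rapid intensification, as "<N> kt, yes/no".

58 kt, yes

V₁: ΔP = 14, V ≈ 6 × 14^0.63 ≈ 31.64 kt.
V₂: ΔP = 55, V ≈ 6 × 55^0.63 ≈ 74.92 kt.
ΔV over 18 h = 43.28 kt → 24 h equivalent = 43.28 × 24/18 ≈ 57.71 kt.
58 kt ≥ 30 kt ⇒ rapid intensification.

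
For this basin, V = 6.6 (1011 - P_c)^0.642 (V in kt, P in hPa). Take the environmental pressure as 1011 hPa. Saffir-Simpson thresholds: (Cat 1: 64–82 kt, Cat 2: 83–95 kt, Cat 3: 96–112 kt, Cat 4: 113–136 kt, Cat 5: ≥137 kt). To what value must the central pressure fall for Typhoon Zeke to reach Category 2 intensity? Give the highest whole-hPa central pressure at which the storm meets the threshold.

959 hPa

Category 2 begins at V = 83 kt.
Required ΔP = (83/6.6)^(1/0.642) = 12.576^1.558 ≈ 51.60 hPa.
P_c ≤ 1011 − 51.60 = 959.40, so the highest integer P_c is 959 hPa.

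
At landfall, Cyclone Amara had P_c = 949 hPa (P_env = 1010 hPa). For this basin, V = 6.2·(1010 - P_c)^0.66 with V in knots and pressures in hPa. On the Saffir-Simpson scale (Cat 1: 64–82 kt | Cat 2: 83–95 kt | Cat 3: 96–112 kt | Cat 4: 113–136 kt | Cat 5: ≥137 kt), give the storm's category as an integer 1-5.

ΔP = 1010 − 949 = 61 hPa.
V ≈ 6.2 × 61^0.66 = 6.2 × 15.08 ≈ 93 kt.
93 kt falls in the Category 2 band.

2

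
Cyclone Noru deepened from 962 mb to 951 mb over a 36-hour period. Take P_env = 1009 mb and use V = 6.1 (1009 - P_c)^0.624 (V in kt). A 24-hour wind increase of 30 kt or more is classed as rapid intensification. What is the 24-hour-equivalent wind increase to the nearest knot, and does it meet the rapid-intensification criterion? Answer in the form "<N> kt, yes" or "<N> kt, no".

6 kt, no

V₁: ΔP = 47, V ≈ 6.1 × 47^0.624 ≈ 67.41 kt.
V₂: ΔP = 58, V ≈ 6.1 × 58^0.624 ≈ 76.86 kt.
ΔV over 36 h = 9.45 kt → 24 h equivalent = 9.45 × 24/36 ≈ 6.30 kt.
6 kt < 30 kt ⇒ not rapid intensification.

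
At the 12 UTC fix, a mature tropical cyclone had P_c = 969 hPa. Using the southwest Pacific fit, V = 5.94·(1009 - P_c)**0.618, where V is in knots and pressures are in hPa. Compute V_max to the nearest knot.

58 kt

ΔP = 1009 − 969 = 40 hPa.
40^0.618 ≈ 9.774.
V ≈ 5.94 × 9.774 ≈ 58.1 kt.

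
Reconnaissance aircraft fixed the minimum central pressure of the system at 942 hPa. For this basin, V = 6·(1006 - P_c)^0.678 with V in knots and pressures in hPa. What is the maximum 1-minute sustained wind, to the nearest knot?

ΔP = 1006 − 942 = 64 hPa.
64^0.678 ≈ 16.772.
V ≈ 6 × 16.772 ≈ 100.6 kt.

101 kt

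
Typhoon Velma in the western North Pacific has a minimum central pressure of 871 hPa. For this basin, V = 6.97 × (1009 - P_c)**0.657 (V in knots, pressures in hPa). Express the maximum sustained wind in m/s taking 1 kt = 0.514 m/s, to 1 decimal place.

ΔP = 1009 − 871 = 138 hPa.
V ≈ 6.97 × 138^0.657 = 6.97 × 25.462 ≈ 177.473 kt.
177.473 × 0.514 ≈ 91.22 m/s → 91.2 m/s.

91.2 m/s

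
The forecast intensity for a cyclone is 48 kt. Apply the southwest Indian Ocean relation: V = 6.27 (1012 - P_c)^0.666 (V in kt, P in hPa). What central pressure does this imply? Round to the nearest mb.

ΔP = (V / 6.27)^(1/0.666) = (48/6.27)^1.502.
48/6.27 = 7.656; 7.656^1.502 ≈ 21.25 mb.
P_c = 1012 − 21.25 = 990.75 ≈ 991 mb.

991 mb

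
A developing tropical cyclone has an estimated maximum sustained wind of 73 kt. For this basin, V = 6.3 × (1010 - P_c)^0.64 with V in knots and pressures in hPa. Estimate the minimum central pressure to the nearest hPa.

964 hPa

ΔP = (V / 6.3)^(1/0.64) = (73/6.3)^1.562.
73/6.3 = 11.587; 11.587^1.562 ≈ 45.97 hPa.
P_c = 1010 − 45.97 = 964.03 ≈ 964 hPa.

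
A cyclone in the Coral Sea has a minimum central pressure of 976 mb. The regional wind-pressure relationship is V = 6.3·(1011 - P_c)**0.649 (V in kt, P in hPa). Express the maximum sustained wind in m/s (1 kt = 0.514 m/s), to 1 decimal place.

32.5 m/s

ΔP = 1011 − 976 = 35 mb.
V ≈ 6.3 × 35^0.649 = 6.3 × 10.048 ≈ 63.305 kt.
63.305 × 0.514 ≈ 32.54 m/s → 32.5 m/s.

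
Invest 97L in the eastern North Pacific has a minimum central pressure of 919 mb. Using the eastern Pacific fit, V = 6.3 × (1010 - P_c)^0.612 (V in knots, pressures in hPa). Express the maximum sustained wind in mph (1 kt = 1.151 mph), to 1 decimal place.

114.6 mph

ΔP = 1010 − 919 = 91 mb.
V ≈ 6.3 × 91^0.612 = 6.3 × 15.810 ≈ 99.603 kt.
99.603 × 1.151 ≈ 114.64 mph → 114.6 mph.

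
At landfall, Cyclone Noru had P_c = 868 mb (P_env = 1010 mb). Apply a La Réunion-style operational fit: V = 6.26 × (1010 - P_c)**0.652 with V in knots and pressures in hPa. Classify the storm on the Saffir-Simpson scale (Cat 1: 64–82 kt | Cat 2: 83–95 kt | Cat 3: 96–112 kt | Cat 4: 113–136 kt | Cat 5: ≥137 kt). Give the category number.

ΔP = 1010 − 868 = 142 mb.
V ≈ 6.26 × 142^0.652 = 6.26 × 25.31 ≈ 158 kt.
158 kt falls in the Category 5 band.

5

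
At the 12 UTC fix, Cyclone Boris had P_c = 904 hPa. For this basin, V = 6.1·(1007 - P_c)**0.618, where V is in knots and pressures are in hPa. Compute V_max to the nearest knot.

107 kt

ΔP = 1007 − 904 = 103 hPa.
103^0.618 ≈ 17.536.
V ≈ 6.1 × 17.536 ≈ 107.0 kt.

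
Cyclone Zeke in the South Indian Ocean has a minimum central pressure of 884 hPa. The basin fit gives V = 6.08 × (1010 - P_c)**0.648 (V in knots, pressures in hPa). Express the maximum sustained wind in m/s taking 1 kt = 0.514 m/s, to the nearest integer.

ΔP = 1010 − 884 = 126 hPa.
V ≈ 6.08 × 126^0.648 = 6.08 × 22.964 ≈ 139.619 kt.
139.619 × 0.514 ≈ 71.76 m/s → 72 m/s.

72 m/s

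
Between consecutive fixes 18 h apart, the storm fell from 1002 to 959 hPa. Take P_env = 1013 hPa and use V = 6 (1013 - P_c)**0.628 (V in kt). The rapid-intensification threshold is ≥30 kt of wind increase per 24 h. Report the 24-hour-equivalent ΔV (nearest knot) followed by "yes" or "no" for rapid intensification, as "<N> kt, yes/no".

62 kt, yes

V₁: ΔP = 11, V ≈ 6 × 11^0.628 ≈ 27.05 kt.
V₂: ΔP = 54, V ≈ 6 × 54^0.628 ≈ 73.47 kt.
ΔV over 18 h = 46.42 kt → 24 h equivalent = 46.42 × 24/18 ≈ 61.89 kt.
62 kt ≥ 30 kt ⇒ rapid intensification.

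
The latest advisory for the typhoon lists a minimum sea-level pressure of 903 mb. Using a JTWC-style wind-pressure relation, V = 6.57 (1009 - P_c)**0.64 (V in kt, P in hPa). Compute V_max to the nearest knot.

130 kt

ΔP = 1009 − 903 = 106 mb.
106^0.64 ≈ 19.779.
V ≈ 6.57 × 19.779 ≈ 129.9 kt.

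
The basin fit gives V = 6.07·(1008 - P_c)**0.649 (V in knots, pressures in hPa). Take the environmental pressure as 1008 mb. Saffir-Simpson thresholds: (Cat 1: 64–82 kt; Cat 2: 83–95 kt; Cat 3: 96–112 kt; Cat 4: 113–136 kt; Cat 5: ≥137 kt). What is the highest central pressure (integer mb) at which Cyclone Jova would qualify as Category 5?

886 mb

Category 5 begins at V = 137 kt.
Required ΔP = (137/6.07)^(1/0.649) = 22.570^1.541 ≈ 121.78 mb.
P_c ≤ 1008 − 121.78 = 886.22, so the highest integer P_c is 886 mb.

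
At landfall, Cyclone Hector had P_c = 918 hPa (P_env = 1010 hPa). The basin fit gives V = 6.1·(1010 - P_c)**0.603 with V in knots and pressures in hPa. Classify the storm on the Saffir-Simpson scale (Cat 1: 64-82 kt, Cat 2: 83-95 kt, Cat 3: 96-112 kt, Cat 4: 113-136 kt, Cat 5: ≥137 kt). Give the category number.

2

ΔP = 1010 − 918 = 92 hPa.
V ≈ 6.1 × 92^0.603 = 6.1 × 15.28 ≈ 93 kt.
93 kt falls in the Category 2 band.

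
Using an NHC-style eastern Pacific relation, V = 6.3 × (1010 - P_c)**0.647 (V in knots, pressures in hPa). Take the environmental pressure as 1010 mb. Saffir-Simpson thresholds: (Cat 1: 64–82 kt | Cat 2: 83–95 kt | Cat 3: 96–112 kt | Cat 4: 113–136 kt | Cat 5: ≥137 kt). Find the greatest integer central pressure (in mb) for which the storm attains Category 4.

Category 4 begins at V = 113 kt.
Required ΔP = (113/6.3)^(1/0.647) = 17.937^1.546 ≈ 86.65 mb.
P_c ≤ 1010 − 86.65 = 923.35, so the highest integer P_c is 923 mb.

923 mb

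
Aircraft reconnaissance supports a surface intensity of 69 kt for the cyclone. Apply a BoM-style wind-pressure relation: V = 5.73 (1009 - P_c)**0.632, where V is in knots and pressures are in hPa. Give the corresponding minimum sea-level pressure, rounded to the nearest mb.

958 mb

ΔP = (V / 5.73)^(1/0.632) = (69/5.73)^1.582.
69/5.73 = 12.042; 12.042^1.582 ≈ 51.28 mb.
P_c = 1009 − 51.28 = 957.72 ≈ 958 mb.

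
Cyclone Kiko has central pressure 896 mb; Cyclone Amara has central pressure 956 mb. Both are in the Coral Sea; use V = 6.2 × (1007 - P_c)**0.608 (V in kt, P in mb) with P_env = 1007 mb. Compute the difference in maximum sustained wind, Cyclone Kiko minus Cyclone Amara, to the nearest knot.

41 kt

Cyclone Kiko: ΔP = 111; V ≈ 6.2 × 111^0.608 ≈ 108.63 kt.
Cyclone Amara: ΔP = 51; V ≈ 6.2 × 51^0.608 ≈ 67.70 kt.
Difference ≈ 108.63 − 67.70 = 40.93 → 41 kt.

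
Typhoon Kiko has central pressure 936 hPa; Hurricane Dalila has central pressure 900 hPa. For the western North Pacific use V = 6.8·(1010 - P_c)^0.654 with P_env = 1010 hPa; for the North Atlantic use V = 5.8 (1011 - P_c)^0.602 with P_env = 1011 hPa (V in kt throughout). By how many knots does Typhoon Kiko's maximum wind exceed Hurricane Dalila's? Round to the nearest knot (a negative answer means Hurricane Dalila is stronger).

15 kt

Typhoon Kiko: ΔP = 74; V ≈ 6.8 × 74^0.654 ≈ 113.50 kt.
Hurricane Dalila: ΔP = 111; V ≈ 5.8 × 111^0.602 ≈ 98.79 kt.
Difference ≈ 113.50 − 98.79 = 14.71 → 15 kt.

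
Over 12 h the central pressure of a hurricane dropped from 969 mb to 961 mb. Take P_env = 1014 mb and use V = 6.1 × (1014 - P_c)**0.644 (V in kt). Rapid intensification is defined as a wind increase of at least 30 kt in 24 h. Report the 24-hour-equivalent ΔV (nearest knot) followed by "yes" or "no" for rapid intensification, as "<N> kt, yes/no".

16 kt, no

V₁: ΔP = 45, V ≈ 6.1 × 45^0.644 ≈ 70.79 kt.
V₂: ΔP = 53, V ≈ 6.1 × 53^0.644 ≈ 78.66 kt.
ΔV over 12 h = 7.87 kt → 24 h equivalent = 7.87 × 24/12 ≈ 15.74 kt.
16 kt < 30 kt ⇒ not rapid intensification.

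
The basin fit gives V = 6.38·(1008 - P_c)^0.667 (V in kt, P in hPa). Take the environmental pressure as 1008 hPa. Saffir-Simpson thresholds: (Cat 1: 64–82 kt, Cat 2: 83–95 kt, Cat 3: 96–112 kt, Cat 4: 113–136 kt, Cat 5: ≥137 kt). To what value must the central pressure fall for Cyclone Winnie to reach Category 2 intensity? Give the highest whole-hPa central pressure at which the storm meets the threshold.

961 hPa

Category 2 begins at V = 83 kt.
Required ΔP = (83/6.38)^(1/0.667) = 13.009^1.499 ≈ 46.83 hPa.
P_c ≤ 1008 − 46.83 = 961.17, so the highest integer P_c is 961 hPa.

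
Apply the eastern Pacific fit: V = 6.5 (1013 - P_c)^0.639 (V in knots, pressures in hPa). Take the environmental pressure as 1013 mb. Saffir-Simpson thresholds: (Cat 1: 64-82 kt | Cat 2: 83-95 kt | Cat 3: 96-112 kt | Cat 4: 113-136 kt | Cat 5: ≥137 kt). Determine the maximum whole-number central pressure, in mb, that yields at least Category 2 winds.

959 mb

Category 2 begins at V = 83 kt.
Required ΔP = (83/6.5)^(1/0.639) = 12.769^1.565 ≈ 53.84 mb.
P_c ≤ 1013 − 53.84 = 959.16, so the highest integer P_c is 959 mb.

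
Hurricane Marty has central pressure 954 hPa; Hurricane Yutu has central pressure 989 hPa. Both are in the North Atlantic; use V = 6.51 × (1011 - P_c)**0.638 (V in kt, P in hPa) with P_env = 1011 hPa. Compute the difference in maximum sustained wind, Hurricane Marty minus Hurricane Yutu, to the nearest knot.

39 kt

Hurricane Marty: ΔP = 57; V ≈ 6.51 × 57^0.638 ≈ 85.87 kt.
Hurricane Yutu: ΔP = 22; V ≈ 6.51 × 22^0.638 ≈ 46.78 kt.
Difference ≈ 85.87 − 46.78 = 39.09 → 39 kt.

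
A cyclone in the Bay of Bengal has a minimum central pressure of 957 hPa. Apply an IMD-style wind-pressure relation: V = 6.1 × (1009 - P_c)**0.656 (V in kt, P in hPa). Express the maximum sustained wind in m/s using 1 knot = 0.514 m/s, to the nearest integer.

42 m/s

ΔP = 1009 − 957 = 52 hPa.
V ≈ 6.1 × 52^0.656 = 6.1 × 13.357 ≈ 81.476 kt.
81.476 × 0.514 ≈ 41.88 m/s → 42 m/s.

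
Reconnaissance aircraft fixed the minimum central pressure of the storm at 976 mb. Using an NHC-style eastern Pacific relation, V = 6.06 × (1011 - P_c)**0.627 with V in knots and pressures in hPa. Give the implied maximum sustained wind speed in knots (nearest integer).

56 kt

ΔP = 1011 − 976 = 35 mb.
35^0.627 ≈ 9.292.
V ≈ 6.06 × 9.292 ≈ 56.3 kt.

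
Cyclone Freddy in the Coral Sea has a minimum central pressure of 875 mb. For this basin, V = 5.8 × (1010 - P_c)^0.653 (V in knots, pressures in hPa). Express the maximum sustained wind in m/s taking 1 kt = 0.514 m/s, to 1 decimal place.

73.4 m/s

ΔP = 1010 − 875 = 135 mb.
V ≈ 5.8 × 135^0.653 = 5.8 × 24.610 ≈ 142.737 kt.
142.737 × 0.514 ≈ 73.37 m/s → 73.4 m/s.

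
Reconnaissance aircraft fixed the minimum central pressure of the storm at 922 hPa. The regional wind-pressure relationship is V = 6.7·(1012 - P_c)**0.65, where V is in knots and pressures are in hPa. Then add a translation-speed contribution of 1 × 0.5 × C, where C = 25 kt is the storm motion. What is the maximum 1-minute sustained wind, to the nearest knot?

ΔP = 1012 − 922 = 90 hPa.
90^0.65 ≈ 18.632.
V ≈ 6.7 × 18.632 ≈ 124.8 kt.
Translation term: 1 × 0.5 × 25 = 12.5 kt.
Corrected V ≈ 137.3 kt → 137 kt.

137 kt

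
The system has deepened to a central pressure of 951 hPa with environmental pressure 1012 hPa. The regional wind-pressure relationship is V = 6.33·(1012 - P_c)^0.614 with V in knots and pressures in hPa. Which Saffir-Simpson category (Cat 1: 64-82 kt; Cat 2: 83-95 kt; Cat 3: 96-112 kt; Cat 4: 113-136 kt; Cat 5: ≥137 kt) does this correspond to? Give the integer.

1

ΔP = 1012 − 951 = 61 hPa.
V ≈ 6.33 × 61^0.614 = 6.33 × 12.48 ≈ 79 kt.
79 kt falls in the Category 1 band.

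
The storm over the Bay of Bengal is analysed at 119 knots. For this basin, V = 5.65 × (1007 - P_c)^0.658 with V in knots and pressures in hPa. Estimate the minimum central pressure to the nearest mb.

ΔP = (V / 5.65)^(1/0.658) = (119/5.65)^1.520.
119/5.65 = 21.062; 21.062^1.520 ≈ 102.66 mb.
P_c = 1007 − 102.66 = 904.34 ≈ 904 mb.

904 mb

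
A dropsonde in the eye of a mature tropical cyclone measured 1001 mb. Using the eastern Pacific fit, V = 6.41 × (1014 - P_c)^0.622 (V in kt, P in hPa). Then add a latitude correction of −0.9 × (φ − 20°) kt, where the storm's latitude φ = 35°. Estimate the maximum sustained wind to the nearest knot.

18 kt

ΔP = 1014 − 1001 = 13 mb.
13^0.622 ≈ 4.930.
V ≈ 6.41 × 4.930 ≈ 31.6 kt.
Latitude correction: −0.9 × (35 − 20) = -13.5 kt.
Corrected V ≈ 18.1 kt → 18 kt.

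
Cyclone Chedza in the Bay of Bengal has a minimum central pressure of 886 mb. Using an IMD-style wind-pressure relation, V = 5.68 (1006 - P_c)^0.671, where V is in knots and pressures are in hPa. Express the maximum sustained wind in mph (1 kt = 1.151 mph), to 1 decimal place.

ΔP = 1006 − 886 = 120 mb.
V ≈ 5.68 × 120^0.671 = 5.68 × 24.839 ≈ 141.084 kt.
141.084 × 1.151 ≈ 162.39 mph → 162.4 mph.

162.4 mph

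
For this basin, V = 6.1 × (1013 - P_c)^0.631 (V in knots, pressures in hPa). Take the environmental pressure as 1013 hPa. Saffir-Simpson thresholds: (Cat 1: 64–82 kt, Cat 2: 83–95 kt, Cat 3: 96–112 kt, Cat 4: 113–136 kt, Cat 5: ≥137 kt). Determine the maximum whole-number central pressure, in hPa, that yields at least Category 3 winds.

Category 3 begins at V = 96 kt.
Required ΔP = (96/6.1)^(1/0.631) = 15.738^1.585 ≈ 78.87 hPa.
P_c ≤ 1013 − 78.87 = 934.13, so the highest integer P_c is 934 hPa.

934 hPa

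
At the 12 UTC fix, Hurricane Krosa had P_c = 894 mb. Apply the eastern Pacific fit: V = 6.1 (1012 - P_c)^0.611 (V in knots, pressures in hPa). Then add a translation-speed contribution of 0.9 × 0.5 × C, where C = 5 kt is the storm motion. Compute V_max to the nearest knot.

115 kt

ΔP = 1012 − 894 = 118 mb.
118^0.611 ≈ 18.447.
V ≈ 6.1 × 18.447 ≈ 112.5 kt.
Translation term: 0.9 × 0.5 × 5 = 2.25 kt.
Corrected V ≈ 114.75 kt → 115 kt.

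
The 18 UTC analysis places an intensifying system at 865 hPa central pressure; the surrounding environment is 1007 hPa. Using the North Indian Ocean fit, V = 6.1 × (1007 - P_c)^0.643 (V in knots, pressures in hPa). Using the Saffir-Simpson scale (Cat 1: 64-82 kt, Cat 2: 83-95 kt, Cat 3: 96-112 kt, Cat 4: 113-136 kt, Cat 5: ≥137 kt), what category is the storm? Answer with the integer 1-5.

5

ΔP = 1007 − 865 = 142 hPa.
V ≈ 6.1 × 142^0.643 = 6.1 × 24.21 ≈ 148 kt.
148 kt falls in the Category 5 band.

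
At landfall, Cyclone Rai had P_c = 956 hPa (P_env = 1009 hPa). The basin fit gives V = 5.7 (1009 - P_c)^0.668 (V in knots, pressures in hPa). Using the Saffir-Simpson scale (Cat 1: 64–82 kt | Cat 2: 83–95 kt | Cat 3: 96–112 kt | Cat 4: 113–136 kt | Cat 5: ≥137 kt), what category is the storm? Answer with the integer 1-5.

ΔP = 1009 − 956 = 53 hPa.
V ≈ 5.7 × 53^0.668 = 5.7 × 14.18 ≈ 81 kt.
81 kt falls in the Category 1 band.

1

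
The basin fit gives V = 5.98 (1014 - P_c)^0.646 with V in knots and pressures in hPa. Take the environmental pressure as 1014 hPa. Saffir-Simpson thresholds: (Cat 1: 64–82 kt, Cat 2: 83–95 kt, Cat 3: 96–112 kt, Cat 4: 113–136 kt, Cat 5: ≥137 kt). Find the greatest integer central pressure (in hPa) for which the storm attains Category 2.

955 hPa

Category 2 begins at V = 83 kt.
Required ΔP = (83/5.98)^(1/0.646) = 13.880^1.548 ≈ 58.67 hPa.
P_c ≤ 1014 − 58.67 = 955.33, so the highest integer P_c is 955 hPa.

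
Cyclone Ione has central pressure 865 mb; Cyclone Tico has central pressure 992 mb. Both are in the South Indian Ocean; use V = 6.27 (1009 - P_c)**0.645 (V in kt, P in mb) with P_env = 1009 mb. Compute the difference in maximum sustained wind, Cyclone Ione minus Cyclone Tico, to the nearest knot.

Cyclone Ione: ΔP = 144; V ≈ 6.27 × 144^0.645 ≈ 154.67 kt.
Cyclone Tico: ΔP = 17; V ≈ 6.27 × 17^0.645 ≈ 38.99 kt.
Difference ≈ 154.67 − 38.99 = 115.68 → 116 kt.

116 kt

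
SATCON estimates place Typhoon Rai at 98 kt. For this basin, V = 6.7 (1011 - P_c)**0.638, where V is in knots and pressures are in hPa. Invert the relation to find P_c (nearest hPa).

944 hPa

ΔP = (V / 6.7)^(1/0.638) = (98/6.7)^1.567.
98/6.7 = 14.627; 14.627^1.567 ≈ 67.03 hPa.
P_c = 1011 − 67.03 = 943.97 ≈ 944 hPa.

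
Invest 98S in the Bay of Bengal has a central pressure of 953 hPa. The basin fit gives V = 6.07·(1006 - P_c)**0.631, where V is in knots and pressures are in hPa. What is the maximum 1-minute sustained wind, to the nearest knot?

74 kt

ΔP = 1006 − 953 = 53 hPa.
53^0.631 ≈ 12.247.
V ≈ 6.07 × 12.247 ≈ 74.3 kt.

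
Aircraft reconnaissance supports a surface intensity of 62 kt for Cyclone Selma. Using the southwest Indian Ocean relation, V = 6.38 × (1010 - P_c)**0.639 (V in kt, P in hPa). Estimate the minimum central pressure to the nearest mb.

975 mb

ΔP = (V / 6.38)^(1/0.639) = (62/6.38)^1.565.
62/6.38 = 9.718; 9.718^1.565 ≈ 35.12 mb.
P_c = 1010 − 35.12 = 974.88 ≈ 975 mb.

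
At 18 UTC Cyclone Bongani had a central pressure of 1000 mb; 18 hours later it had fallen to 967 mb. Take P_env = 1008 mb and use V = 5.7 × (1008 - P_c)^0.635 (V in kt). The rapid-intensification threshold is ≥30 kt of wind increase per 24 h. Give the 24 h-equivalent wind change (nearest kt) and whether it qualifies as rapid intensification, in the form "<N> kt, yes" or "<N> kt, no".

V₁: ΔP = 8, V ≈ 5.7 × 8^0.635 ≈ 21.35 kt.
V₂: ΔP = 41, V ≈ 5.7 × 41^0.635 ≈ 60.25 kt.
ΔV over 18 h = 38.90 kt → 24 h equivalent = 38.90 × 24/18 ≈ 51.87 kt.
52 kt ≥ 30 kt ⇒ rapid intensification.

52 kt, yes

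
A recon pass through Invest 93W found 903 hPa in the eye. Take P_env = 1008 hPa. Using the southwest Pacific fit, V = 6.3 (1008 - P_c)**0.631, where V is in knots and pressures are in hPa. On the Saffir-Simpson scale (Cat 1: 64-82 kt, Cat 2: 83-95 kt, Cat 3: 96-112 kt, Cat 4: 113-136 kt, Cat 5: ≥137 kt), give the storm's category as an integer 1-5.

ΔP = 1008 − 903 = 105 hPa.
V ≈ 6.3 × 105^0.631 = 6.3 × 18.85 ≈ 119 kt.
119 kt falls in the Category 4 band.

4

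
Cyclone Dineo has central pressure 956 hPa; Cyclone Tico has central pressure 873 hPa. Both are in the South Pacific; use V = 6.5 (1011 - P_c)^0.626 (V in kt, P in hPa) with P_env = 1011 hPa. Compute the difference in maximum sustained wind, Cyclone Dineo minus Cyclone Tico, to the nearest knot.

Cyclone Dineo: ΔP = 55; V ≈ 6.5 × 55^0.626 ≈ 79.87 kt.
Cyclone Tico: ΔP = 138; V ≈ 6.5 × 138^0.626 ≈ 142.06 kt.
Difference ≈ 79.87 − 142.06 = -62.19 → -62 kt.

-62 kt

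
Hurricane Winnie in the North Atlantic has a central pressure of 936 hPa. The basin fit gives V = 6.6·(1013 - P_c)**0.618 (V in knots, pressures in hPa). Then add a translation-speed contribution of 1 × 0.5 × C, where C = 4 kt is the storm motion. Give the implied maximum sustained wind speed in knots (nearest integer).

ΔP = 1013 − 936 = 77 hPa.
77^0.618 ≈ 14.650.
V ≈ 6.6 × 14.650 ≈ 96.7 kt.
Translation term: 1 × 0.5 × 4 = 2 kt.
Corrected V ≈ 98.7 kt → 99 kt.

99 kt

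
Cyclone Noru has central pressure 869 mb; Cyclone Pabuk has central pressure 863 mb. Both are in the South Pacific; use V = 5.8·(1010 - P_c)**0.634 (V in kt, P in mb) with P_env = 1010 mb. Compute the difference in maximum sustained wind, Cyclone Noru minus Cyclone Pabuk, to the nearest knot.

Cyclone Noru: ΔP = 141; V ≈ 5.8 × 141^0.634 ≈ 133.67 kt.
Cyclone Pabuk: ΔP = 147; V ≈ 5.8 × 147^0.634 ≈ 137.25 kt.
Difference ≈ 133.67 − 137.25 = -3.58 → -4 kt.

-4 kt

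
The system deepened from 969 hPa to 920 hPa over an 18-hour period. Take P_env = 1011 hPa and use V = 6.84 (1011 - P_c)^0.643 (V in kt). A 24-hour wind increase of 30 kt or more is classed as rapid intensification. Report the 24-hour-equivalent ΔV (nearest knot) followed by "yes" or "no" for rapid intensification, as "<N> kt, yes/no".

65 kt, yes

V₁: ΔP = 42, V ≈ 6.84 × 42^0.643 ≈ 75.65 kt.
V₂: ΔP = 91, V ≈ 6.84 × 91^0.643 ≈ 124.37 kt.
ΔV over 18 h = 48.72 kt → 24 h equivalent = 48.72 × 24/18 ≈ 64.96 kt.
65 kt ≥ 30 kt ⇒ rapid intensification.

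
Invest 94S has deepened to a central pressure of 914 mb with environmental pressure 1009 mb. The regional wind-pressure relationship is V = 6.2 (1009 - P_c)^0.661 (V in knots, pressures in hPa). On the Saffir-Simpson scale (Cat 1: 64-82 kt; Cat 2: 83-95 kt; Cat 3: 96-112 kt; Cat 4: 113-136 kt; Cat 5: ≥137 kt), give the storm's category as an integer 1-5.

ΔP = 1009 − 914 = 95 mb.
V ≈ 6.2 × 95^0.661 = 6.2 × 20.29 ≈ 126 kt.
126 kt falls in the Category 4 band.

4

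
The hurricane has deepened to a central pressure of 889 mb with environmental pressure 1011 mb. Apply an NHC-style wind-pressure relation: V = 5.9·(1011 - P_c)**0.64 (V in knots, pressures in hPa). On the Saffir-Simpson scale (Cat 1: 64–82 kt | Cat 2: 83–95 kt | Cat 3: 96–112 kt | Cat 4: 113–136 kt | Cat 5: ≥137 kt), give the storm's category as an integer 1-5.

ΔP = 1011 − 889 = 122 mb.
V ≈ 5.9 × 122^0.64 = 5.9 × 21.64 ≈ 128 kt.
128 kt falls in the Category 4 band.

4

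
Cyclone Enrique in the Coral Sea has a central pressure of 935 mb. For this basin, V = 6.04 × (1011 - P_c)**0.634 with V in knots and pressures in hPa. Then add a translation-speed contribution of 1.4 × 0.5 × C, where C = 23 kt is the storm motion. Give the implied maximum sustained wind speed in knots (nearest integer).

ΔP = 1011 − 935 = 76 mb.
76^0.634 ≈ 15.575.
V ≈ 6.04 × 15.575 ≈ 94.1 kt.
Translation term: 1.4 × 0.5 × 23 = 16.1 kt.
Corrected V ≈ 110.2 kt → 110 kt.

110 kt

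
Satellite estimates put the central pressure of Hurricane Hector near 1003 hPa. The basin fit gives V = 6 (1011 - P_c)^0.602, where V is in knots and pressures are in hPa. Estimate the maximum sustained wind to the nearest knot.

ΔP = 1011 − 1003 = 8 hPa.
8^0.602 ≈ 3.497.
V ≈ 6 × 3.497 ≈ 21.0 kt.

21 kt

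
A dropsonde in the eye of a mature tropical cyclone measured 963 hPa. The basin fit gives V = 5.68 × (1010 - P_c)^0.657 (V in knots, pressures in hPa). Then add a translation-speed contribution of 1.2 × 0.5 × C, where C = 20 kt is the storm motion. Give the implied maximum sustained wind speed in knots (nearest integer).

ΔP = 1010 − 963 = 47 hPa.
47^0.657 ≈ 12.548.
V ≈ 5.68 × 12.548 ≈ 71.3 kt.
Translation term: 1.2 × 0.5 × 20 = 12 kt.
Corrected V ≈ 83.3 kt → 83 kt.

83 kt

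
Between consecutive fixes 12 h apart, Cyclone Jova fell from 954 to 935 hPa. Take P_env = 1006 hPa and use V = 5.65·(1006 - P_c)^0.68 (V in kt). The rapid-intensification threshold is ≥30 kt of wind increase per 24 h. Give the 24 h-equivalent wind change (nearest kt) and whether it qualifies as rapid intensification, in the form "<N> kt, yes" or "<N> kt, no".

V₁: ΔP = 52, V ≈ 5.65 × 52^0.68 ≈ 82.97 kt.
V₂: ΔP = 71, V ≈ 5.65 × 71^0.68 ≈ 102.54 kt.
ΔV over 12 h = 19.57 kt → 24 h equivalent = 19.57 × 24/12 ≈ 39.14 kt.
39 kt ≥ 30 kt ⇒ rapid intensification.

39 kt, yes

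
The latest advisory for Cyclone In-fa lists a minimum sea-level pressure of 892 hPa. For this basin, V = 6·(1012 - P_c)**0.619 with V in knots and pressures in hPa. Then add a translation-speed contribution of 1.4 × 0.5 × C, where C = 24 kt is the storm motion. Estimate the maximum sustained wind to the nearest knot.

133 kt

ΔP = 1012 − 892 = 120 hPa.
120^0.619 ≈ 19.365.
V ≈ 6 × 19.365 ≈ 116.2 kt.
Translation term: 1.4 × 0.5 × 24 = 16.8 kt.
Corrected V ≈ 133 kt → 133 kt.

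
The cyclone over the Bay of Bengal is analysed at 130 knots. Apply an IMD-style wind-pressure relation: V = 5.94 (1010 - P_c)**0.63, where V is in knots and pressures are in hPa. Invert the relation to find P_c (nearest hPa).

ΔP = (V / 5.94)^(1/0.63) = (130/5.94)^1.587.
130/5.94 = 21.886; 21.886^1.587 ≈ 134.04 hPa.
P_c = 1010 − 134.04 = 875.96 ≈ 876 hPa.

876 hPa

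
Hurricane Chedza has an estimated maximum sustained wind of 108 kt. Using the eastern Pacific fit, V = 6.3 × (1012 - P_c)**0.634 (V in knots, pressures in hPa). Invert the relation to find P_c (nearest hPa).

ΔP = (V / 6.3)^(1/0.634) = (108/6.3)^1.577.
108/6.3 = 17.143; 17.143^1.577 ≈ 88.41 hPa.
P_c = 1012 − 88.41 = 923.59 ≈ 924 hPa.

924 hPa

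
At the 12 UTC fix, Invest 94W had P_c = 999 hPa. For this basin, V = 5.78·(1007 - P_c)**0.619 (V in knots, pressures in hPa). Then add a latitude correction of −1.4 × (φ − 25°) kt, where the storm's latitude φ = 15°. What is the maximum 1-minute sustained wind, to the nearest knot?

35 kt

ΔP = 1007 − 999 = 8 hPa.
8^0.619 ≈ 3.623.
V ≈ 5.78 × 3.623 ≈ 20.9 kt.
Latitude correction: −1.4 × (15 − 25) = 14 kt.
Corrected V ≈ 34.9 kt → 35 kt.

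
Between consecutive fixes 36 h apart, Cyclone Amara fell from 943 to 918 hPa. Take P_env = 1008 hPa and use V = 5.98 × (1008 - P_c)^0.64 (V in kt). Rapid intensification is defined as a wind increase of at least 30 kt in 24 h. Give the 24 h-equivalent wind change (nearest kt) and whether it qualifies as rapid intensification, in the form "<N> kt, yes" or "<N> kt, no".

V₁: ΔP = 65, V ≈ 5.98 × 65^0.64 ≈ 86.49 kt.
V₂: ΔP = 90, V ≈ 5.98 × 90^0.64 ≈ 106.52 kt.
ΔV over 36 h = 20.03 kt → 24 h equivalent = 20.03 × 24/36 ≈ 13.35 kt.
13 kt < 30 kt ⇒ not rapid intensification.

13 kt, no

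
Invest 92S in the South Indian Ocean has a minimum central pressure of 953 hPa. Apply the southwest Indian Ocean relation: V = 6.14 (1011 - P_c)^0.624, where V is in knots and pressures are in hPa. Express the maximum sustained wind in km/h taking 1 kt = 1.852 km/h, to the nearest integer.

ΔP = 1011 − 953 = 58 hPa.
V ≈ 6.14 × 58^0.624 = 6.14 × 12.600 ≈ 77.366 kt.
77.366 × 1.852 ≈ 143.28 km/h → 143 km/h.

143 km/h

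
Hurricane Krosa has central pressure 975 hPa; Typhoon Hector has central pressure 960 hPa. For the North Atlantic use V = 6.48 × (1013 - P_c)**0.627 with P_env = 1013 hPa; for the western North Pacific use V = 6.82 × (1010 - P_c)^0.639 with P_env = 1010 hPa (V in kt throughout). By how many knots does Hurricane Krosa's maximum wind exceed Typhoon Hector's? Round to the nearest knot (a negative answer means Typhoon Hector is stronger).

-20 kt

Hurricane Krosa: ΔP = 38; V ≈ 6.48 × 38^0.627 ≈ 63.40 kt.
Typhoon Hector: ΔP = 50; V ≈ 6.82 × 50^0.639 ≈ 83.07 kt.
Difference ≈ 63.40 − 83.07 = -19.67 → -20 kt.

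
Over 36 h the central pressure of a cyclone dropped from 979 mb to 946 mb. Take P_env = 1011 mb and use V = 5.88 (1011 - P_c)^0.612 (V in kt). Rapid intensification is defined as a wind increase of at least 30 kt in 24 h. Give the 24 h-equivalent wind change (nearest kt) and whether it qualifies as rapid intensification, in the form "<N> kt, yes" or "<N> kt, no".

V₁: ΔP = 32, V ≈ 5.88 × 32^0.612 ≈ 49.04 kt.
V₂: ΔP = 65, V ≈ 5.88 × 65^0.612 ≈ 75.66 kt.
ΔV over 36 h = 26.62 kt → 24 h equivalent = 26.62 × 24/36 ≈ 17.75 kt.
18 kt < 30 kt ⇒ not rapid intensification.

18 kt, no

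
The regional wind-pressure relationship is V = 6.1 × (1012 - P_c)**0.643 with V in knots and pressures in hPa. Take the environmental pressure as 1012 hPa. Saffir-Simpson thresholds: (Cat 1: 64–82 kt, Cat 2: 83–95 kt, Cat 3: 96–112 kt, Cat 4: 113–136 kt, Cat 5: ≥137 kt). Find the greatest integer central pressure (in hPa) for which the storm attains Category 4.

918 hPa

Category 4 begins at V = 113 kt.
Required ΔP = (113/6.1)^(1/0.643) = 18.525^1.555 ≈ 93.67 hPa.
P_c ≤ 1012 − 93.67 = 918.33, so the highest integer P_c is 918 hPa.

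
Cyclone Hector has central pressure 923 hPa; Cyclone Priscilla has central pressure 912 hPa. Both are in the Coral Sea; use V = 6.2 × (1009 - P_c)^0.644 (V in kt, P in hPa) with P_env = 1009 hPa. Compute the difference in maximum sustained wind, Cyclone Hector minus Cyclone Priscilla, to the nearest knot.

Cyclone Hector: ΔP = 86; V ≈ 6.2 × 86^0.644 ≈ 109.20 kt.
Cyclone Priscilla: ΔP = 97; V ≈ 6.2 × 97^0.644 ≈ 118.00 kt.
Difference ≈ 109.20 − 118.00 = -8.80 → -9 kt.

-9 kt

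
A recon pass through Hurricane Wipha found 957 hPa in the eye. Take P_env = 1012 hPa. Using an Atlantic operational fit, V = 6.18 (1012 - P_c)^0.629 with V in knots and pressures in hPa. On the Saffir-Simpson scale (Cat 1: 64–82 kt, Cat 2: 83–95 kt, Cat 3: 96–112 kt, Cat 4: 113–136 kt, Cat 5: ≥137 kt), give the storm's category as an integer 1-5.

1

ΔP = 1012 − 957 = 55 hPa.
V ≈ 6.18 × 55^0.629 = 6.18 × 12.44 ≈ 77 kt.
77 kt falls in the Category 1 band.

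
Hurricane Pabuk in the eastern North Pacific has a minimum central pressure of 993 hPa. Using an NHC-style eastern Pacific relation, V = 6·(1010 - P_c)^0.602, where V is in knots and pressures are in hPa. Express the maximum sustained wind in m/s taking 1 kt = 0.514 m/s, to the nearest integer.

ΔP = 1010 − 993 = 17 hPa.
V ≈ 6 × 17^0.602 = 6 × 5.505 ≈ 33.028 kt.
33.028 × 0.514 ≈ 16.98 m/s → 17 m/s.

17 m/s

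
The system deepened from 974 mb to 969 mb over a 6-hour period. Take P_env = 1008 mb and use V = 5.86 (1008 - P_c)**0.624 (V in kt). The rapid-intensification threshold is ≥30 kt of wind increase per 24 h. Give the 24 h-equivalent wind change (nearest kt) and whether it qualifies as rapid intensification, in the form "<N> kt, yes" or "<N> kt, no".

V₁: ΔP = 34, V ≈ 5.86 × 34^0.624 ≈ 52.91 kt.
V₂: ΔP = 39, V ≈ 5.86 × 39^0.624 ≈ 57.64 kt.
ΔV over 6 h = 4.73 kt → 24 h equivalent = 4.73 × 24/6 ≈ 18.92 kt.
19 kt < 30 kt ⇒ not rapid intensification.

19 kt, no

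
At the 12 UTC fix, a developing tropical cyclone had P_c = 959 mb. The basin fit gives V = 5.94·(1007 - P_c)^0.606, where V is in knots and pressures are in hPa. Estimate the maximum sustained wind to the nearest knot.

ΔP = 1007 − 959 = 48 mb.
48^0.606 ≈ 10.443.
V ≈ 5.94 × 10.443 ≈ 62.0 kt.

62 kt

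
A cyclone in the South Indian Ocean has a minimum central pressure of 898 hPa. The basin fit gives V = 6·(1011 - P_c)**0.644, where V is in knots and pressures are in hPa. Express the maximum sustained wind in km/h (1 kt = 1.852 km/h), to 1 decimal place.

ΔP = 1011 − 898 = 113 hPa.
V ≈ 6 × 113^0.644 = 6 × 20.998 ≈ 125.989 kt.
125.989 × 1.852 ≈ 233.33 km/h → 233.3 km/h.

233.3 km/h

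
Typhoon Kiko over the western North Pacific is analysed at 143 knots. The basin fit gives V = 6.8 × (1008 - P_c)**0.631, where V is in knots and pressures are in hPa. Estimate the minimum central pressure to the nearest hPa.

ΔP = (V / 6.8)^(1/0.631) = (143/6.8)^1.585.
143/6.8 = 21.029; 21.029^1.585 ≈ 124.85 hPa.
P_c = 1008 − 124.85 = 883.15 ≈ 883 hPa.

883 hPa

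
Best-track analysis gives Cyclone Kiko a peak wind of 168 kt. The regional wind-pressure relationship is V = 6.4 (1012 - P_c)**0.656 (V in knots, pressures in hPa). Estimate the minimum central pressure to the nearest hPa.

ΔP = (V / 6.4)^(1/0.656) = (168/6.4)^1.524.
168/6.4 = 26.250; 26.250^1.524 ≈ 145.65 hPa.
P_c = 1012 − 145.65 = 866.35 ≈ 866 hPa.

866 hPa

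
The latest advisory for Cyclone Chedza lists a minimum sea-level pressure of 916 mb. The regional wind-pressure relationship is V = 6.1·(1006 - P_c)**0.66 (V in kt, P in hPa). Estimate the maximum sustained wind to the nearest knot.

ΔP = 1006 − 916 = 90 mb.
90^0.66 ≈ 19.489.
V ≈ 6.1 × 19.489 ≈ 118.9 kt.

119 kt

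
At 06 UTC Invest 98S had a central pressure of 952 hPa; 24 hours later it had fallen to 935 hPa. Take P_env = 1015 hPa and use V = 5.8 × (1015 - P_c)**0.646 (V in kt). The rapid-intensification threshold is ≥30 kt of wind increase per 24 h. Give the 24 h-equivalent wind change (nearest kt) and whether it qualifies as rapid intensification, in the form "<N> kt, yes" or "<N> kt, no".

14 kt, no

V₁: ΔP = 63, V ≈ 5.8 × 63^0.646 ≈ 84.30 kt.
V₂: ΔP = 80, V ≈ 5.8 × 80^0.646 ≈ 98.36 kt.
ΔV over 24 h = 14.06 kt → 24 h equivalent = 14.06 × 24/24 ≈ 14.06 kt.
14 kt < 30 kt ⇒ not rapid intensification.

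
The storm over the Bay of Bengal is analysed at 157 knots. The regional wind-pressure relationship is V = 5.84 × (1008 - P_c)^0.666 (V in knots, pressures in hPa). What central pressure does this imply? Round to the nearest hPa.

868 hPa

ΔP = (V / 5.84)^(1/0.666) = (157/5.84)^1.502.
157/5.84 = 26.884; 26.884^1.502 ≈ 140.08 hPa.
P_c = 1008 − 140.08 = 867.92 ≈ 868 hPa.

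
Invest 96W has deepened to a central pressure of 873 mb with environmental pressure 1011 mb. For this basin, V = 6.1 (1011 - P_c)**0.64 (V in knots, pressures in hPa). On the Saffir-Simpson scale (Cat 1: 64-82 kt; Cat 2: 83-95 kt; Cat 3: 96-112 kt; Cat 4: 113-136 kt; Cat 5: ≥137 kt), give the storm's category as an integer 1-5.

5

ΔP = 1011 − 873 = 138 mb.
V ≈ 6.1 × 138^0.64 = 6.1 × 23.42 ≈ 143 kt.
143 kt falls in the Category 5 band.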